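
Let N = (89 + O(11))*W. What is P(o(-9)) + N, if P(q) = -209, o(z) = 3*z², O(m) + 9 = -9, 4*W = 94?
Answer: 2919/2 ≈ 1459.5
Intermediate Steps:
W = 47/2 (W = (¼)*94 = 47/2 ≈ 23.500)
O(m) = -18 (O(m) = -9 - 9 = -18)
N = 3337/2 (N = (89 - 18)*(47/2) = 71*(47/2) = 3337/2 ≈ 1668.5)
P(o(-9)) + N = -209 + 3337/2 = 2919/2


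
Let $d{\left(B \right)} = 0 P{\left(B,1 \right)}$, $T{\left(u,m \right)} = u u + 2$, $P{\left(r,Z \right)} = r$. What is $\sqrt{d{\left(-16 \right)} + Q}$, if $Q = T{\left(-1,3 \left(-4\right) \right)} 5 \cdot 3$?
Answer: $3 \sqrt{5} \approx 6.7082$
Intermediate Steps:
$T{\left(u,m \right)} = 2 + u^{2}$ ($T{\left(u,m \right)} = u^{2} + 2 = 2 + u^{2}$)
$d{\left(B \right)} = 0$ ($d{\left(B \right)} = 0 B = 0$)
$Q = 45$ ($Q = \left(2 + \left(-1\right)^{2}\right) 5 \cdot 3 = \left(2 + 1\right) 5 \cdot 3 = 3 \cdot 5 \cdot 3 = 15 \cdot 3 = 45$)
$\sqrt{d{\left(-16 \right)} + Q} = \sqrt{0 + 45} = \sqrt{45} = 3 \sqrt{5}$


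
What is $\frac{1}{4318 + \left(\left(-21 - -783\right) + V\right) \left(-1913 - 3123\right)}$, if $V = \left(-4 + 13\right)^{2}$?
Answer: $- \frac{1}{4241030} \approx -2.3579 \cdot 10^{-7}$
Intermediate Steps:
$V = 81$ ($V = 9^{2} = 81$)
$\frac{1}{4318 + \left(\left(-21 - -783\right) + V\right) \left(-1913 - 3123\right)} = \frac{1}{4318 + \left(\left(-21 - -783\right) + 81\right) \left(-1913 - 3123\right)} = \frac{1}{4318 + \left(\left(-21 + 783\right) + 81\right) \left(-5036\right)} = \frac{1}{4318 + \left(762 + 81\right) \left(-5036\right)} = \frac{1}{4318 + 843 \left(-5036\right)} = \frac{1}{4318 - 4245348} = \frac{1}{-4241030} = - \frac{1}{4241030}$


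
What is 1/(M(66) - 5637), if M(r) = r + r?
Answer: -1/5505 ≈ -0.00018165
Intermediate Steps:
M(r) = 2*r
1/(M(66) - 5637) = 1/(2*66 - 5637) = 1/(132 - 5637) = 1/(-5505) = -1/5505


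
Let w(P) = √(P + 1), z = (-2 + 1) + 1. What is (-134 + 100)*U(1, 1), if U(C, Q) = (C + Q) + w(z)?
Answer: -102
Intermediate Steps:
z = 0 (z = -1 + 1 = 0)
w(P) = √(1 + P)
U(C, Q) = 1 + C + Q (U(C, Q) = (C + Q) + √(1 + 0) = (C + Q) + √1 = (C + Q) + 1 = 1 + C + Q)
(-134 + 100)*U(1, 1) = (-134 + 100)*(1 + 1 + 1) = -34*3 = -102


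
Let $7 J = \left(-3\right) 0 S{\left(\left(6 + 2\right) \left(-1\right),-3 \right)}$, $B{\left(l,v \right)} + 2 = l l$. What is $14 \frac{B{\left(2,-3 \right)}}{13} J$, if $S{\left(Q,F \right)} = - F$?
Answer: $0$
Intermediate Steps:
$B{\left(l,v \right)} = -2 + l^{2}$ ($B{\left(l,v \right)} = -2 + l l = -2 + l^{2}$)
$J = 0$ ($J = \frac{\left(-3\right) 0 \left(\left(-1\right) \left(-3\right)\right)}{7} = \frac{0 \cdot 3}{7} = \frac{1}{7} \cdot 0 = 0$)
$14 \frac{B{\left(2,-3 \right)}}{13} J = 14 \frac{-2 + 2^{2}}{13} \cdot 0 = 14 \left(-2 + 4\right) \frac{1}{13} \cdot 0 = 14 \cdot 2 \cdot \frac{1}{13} \cdot 0 = 14 \cdot \frac{2}{13} \cdot 0 = \frac{28}{13} \cdot 0 = 0$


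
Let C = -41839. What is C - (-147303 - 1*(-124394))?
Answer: -18930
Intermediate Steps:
C - (-147303 - 1*(-124394)) = -41839 - (-147303 - 1*(-124394)) = -41839 - (-147303 + 124394) = -41839 - 1*(-22909) = -41839 + 22909 = -18930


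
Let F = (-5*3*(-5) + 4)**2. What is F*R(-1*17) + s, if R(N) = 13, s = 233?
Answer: 81366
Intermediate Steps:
F = 6241 (F = (-15*(-5) + 4)**2 = (75 + 4)**2 = 79**2 = 6241)
F*R(-1*17) + s = 6241*13 + 233 = 81133 + 233 = 81366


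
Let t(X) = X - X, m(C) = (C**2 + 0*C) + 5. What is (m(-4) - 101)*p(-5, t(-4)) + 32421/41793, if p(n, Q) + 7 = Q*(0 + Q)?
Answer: 7812167/13931 ≈ 560.78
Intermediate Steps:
m(C) = 5 + C**2 (m(C) = (C**2 + 0) + 5 = C**2 + 5 = 5 + C**2)
t(X) = 0
p(n, Q) = -7 + Q**2 (p(n, Q) = -7 + Q*(0 + Q) = -7 + Q*Q = -7 + Q**2)
(m(-4) - 101)*p(-5, t(-4)) + 32421/41793 = ((5 + (-4)**2) - 101)*(-7 + 0**2) + 32421/41793 = ((5 + 16) - 101)*(-7 + 0) + 32421*(1/41793) = (21 - 101)*(-7) + 10807/13931 = -80*(-7) + 10807/13931 = 560 + 10807/13931 = 7812167/13931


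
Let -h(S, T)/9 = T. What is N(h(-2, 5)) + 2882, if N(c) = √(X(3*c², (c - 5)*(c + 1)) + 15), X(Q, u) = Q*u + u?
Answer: 2882 + √13367215 ≈ 6538.1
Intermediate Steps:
X(Q, u) = u + Q*u
h(S, T) = -9*T
N(c) = √(15 + (1 + c)*(1 + 3*c²)*(-5 + c)) (N(c) = √(((c - 5)*(c + 1))*(1 + 3*c²) + 15) = √(((-5 + c)*(1 + c))*(1 + 3*c²) + 15) = √(((1 + c)*(-5 + c))*(1 + 3*c²) + 15) = √((1 + c)*(1 + 3*c²)*(-5 + c) + 15) = √(15 + (1 + c)*(1 + 3*c²)*(-5 + c)))
N(h(-2, 5)) + 2882 = √(15 - (1 + 3*(-9*5)²)*(5 - (-9*5)² + 4*(-9*5))) + 2882 = √(15 - (1 + 3*(-45)²)*(5 - 1*(-45)² + 4*(-45))) + 2882 = √(15 - (1 + 3*2025)*(5 - 1*2025 - 180)) + 2882 = √(15 - (1 + 6075)*(5 - 2025 - 180)) + 2882 = √(15 - 1*6076*(-2200)) + 2882 = √(15 + 13367200) + 2882 = √13367215 + 2882 = 2882 + √13367215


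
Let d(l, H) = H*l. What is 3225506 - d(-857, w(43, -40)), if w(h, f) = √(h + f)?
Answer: 3225506 + 857*√3 ≈ 3.2270e+6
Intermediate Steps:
w(h, f) = √(f + h)
3225506 - d(-857, w(43, -40)) = 3225506 - √(-40 + 43)*(-857) = 3225506 - √3*(-857) = 3225506 - (-857)*√3 = 3225506 + 857*√3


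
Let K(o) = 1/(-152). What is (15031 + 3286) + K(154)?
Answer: 2784183/152 ≈ 18317.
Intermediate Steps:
K(o) = -1/152
(15031 + 3286) + K(154) = (15031 + 3286) - 1/152 = 18317 - 1/152 = 2784183/152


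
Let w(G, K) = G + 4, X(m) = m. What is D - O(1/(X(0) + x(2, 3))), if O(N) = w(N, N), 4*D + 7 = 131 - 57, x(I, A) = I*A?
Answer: 151/12 ≈ 12.583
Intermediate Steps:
x(I, A) = A*I
w(G, K) = 4 + G
D = 67/4 (D = -7/4 + (131 - 57)/4 = -7/4 + (¼)*74 = -7/4 + 37/2 = 67/4 ≈ 16.750)
O(N) = 4 + N
D - O(1/(X(0) + x(2, 3))) = 67/4 - (4 + 1/(0 + 3*2)) = 67/4 - (4 + 1/(0 + 6)) = 67/4 - (4 + 1/6) = 67/4 - (4 + ⅙) = 67/4 - 1*25/6 = 67/4 - 25/6 = 151/12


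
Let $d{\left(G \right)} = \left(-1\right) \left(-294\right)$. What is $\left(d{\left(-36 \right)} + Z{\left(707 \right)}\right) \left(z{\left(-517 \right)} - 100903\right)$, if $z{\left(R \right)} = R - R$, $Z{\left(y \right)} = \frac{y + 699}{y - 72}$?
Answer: $- \frac{18979450688}{635} \approx -2.9889 \cdot 10^{7}$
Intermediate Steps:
$Z{\left(y \right)} = \frac{699 + y}{-72 + y}$
$d{\left(G \right)} = 294$
$z{\left(R \right)} = 0$
$\left(d{\left(-36 \right)} + Z{\left(707 \right)}\right) \left(z{\left(-517 \right)} - 100903\right) = \left(294 + \frac{699 + 707}{-72 + 707}\right) \left(0 - 100903\right) = \left(294 + \frac{1}{635} \cdot 1406\right) \left(-100903\right) = \left(294 + \frac{1406}{635}\right) \left(-100903\right) = \frac{188096}{635} \left(-100903\right) = - \frac{18979450688}{635}$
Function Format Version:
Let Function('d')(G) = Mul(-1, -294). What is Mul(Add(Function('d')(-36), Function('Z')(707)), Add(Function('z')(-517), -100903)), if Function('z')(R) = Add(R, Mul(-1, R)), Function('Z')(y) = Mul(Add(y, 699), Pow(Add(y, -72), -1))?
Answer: Rational(-18979450688, 635) ≈ -2.9889e+7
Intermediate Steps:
Function('Z')(y) = Mul(Pow(Add(-72, y), -1), Add(699, y)) (Function('Z')(y) = Mul(Add(699, y), Pow(Add(-72, y), -1)) = Mul(Pow(Add(-72, y), -1), Add(699, y)))
Function('d')(G) = 294
Function('z')(R) = 0
Mul(Add(Function('d')(-36), Function('Z')(707)), Add(Function('z')(-517), -100903)) = Mul(Add(294, Mul(Pow(Add(-72, 707), -1), Add(699, 707))), Add(0, -100903)) = Mul(Add(294, Mul(Pow(635, -1), 1406)), -100903) = Mul(Add(294, Mul(Rational(1, 635), 1406)), -100903) = Mul(Add(294, Rational(1406, 635)), -100903) = Mul(Rational(188096, 635), -100903) = Rational(-18979450688, 635)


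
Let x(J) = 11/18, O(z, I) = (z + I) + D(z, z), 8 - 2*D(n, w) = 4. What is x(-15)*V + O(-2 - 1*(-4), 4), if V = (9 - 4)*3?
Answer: 103/6 ≈ 17.167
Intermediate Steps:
D(n, w) = 2 (D(n, w) = 4 - ½*4 = 4 - 2 = 2)
V = 15 (V = 5*3 = 15)
O(z, I) = 2 + I + z (O(z, I) = (z + I) + 2 = (I + z) + 2 = 2 + I + z)
x(J) = 11/18 (x(J) = 11*(1/18) = 11/18)
x(-15)*V + O(-2 - 1*(-4), 4) = (11/18)*15 + (2 + 4 + (-2 - 1*(-4))) = 55/6 + (2 + 4 + (-2 + 4)) = 55/6 + (2 + 4 + 2) = 55/6 + 8 = 103/6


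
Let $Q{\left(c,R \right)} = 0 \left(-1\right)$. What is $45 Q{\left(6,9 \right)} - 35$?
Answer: $-35$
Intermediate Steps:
$Q{\left(c,R \right)} = 0$
$45 Q{\left(6,9 \right)} - 35 = 45 \cdot 0 - 35 = 0 - 35 = -35$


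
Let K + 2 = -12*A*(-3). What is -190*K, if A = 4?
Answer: -26980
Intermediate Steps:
K = 142 (K = -2 - 12*4*(-3) = -2 - 48*(-3) = -2 + 144 = 142)
-190*K = -190*142 = -26980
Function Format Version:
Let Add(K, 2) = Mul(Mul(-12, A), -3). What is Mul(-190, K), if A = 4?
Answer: -26980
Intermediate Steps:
K = 142 (K = Add(-2, Mul(Mul(-12, 4), -3)) = Add(-2, Mul(-48, -3)) = Add(-2, 144) = 142)
Mul(-190, K) = Mul(-190, 142) = -26980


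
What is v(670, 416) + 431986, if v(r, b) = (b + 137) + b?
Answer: 432955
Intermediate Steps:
v(r, b) = 137 + 2*b (v(r, b) = (137 + b) + b = 137 + 2*b)
v(670, 416) + 431986 = (137 + 2*416) + 431986 = (137 + 832) + 431986 = 969 + 431986 = 432955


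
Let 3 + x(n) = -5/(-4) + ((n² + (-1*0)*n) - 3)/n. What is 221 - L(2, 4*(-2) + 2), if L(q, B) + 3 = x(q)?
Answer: 901/4 ≈ 225.25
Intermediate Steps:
x(n) = -7/4 + (-3 + n²)/n (x(n) = -3 + (-5/(-4) + ((n² + (-1*0)*n) - 3)/n) = -3 + (-5*(-¼) + ((n² + 0*n) - 3)/n) = -3 + (5/4 + ((n² + 0) - 3)/n) = -3 + (5/4 + (n² - 3)/n) = -3 + (5/4 + (-3 + n²)/n) = -7/4 + (-3 + n²)/n)
L(q, B) = -19/4 + q - 3/q (L(q, B) = -3 + (-7/4 + q - 3/q) = -19/4 + q - 3/q)
221 - L(2, 4*(-2) + 2) = 221 - (-19/4 + 2 - 3/2) = 221 - 1*(-17/4) = 221 + 17/4 = 901/4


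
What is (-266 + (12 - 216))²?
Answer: 220900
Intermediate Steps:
(-266 + (12 - 216))² = (-266 - 204)² = (-470)² = 220900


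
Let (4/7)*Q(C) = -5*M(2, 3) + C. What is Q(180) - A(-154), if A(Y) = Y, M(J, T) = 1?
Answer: 1841/4 ≈ 460.25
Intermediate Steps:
Q(C) = -35/4 + 7*C/4 (Q(C) = 7*(-5*1 + C)/4 = 7*(-5 + C)/4 = -35/4 + 7*C/4)
Q(180) - A(-154) = (-35/4 + (7/4)*180) - 1*(-154) = (-35/4 + 315) + 154 = 1225/4 + 154 = 1841/4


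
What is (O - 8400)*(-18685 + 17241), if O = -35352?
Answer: 63177888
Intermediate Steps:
(O - 8400)*(-18685 + 17241) = (-35352 - 8400)*(-18685 + 17241) = -43752*(-1444) = 63177888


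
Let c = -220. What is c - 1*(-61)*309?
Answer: 18629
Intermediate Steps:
c - 1*(-61)*309 = -220 - 1*(-61)*309 = -220 + 61*309 = -220 + 18849 = 18629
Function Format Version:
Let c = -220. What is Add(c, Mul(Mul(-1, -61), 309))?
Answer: 18629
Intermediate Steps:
Add(c, Mul(Mul(-1, -61), 309)) = Add(-220, Mul(Mul(-1, -61), 309)) = Add(-220, Mul(61, 309)) = Add(-220, 18849) = 18629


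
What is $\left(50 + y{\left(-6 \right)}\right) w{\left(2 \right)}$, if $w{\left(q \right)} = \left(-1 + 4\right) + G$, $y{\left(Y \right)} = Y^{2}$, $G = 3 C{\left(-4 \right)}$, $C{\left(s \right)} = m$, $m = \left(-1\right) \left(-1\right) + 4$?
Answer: $1548$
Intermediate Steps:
$m = 5$ ($m = 1 + 4 = 5$)
$C{\left(s \right)} = 5$
$G = 15$ ($G = 3 \cdot 5 = 15$)
$w{\left(q \right)} = 18$ ($w{\left(q \right)} = \left(-1 + 4\right) + 15 = 3 + 15 = 18$)
$\left(50 + y{\left(-6 \right)}\right) w{\left(2 \right)} = \left(50 + \left(-6\right)^{2}\right) 18 = \left(50 + 36\right) 18 = 86 \cdot 18 = 1548$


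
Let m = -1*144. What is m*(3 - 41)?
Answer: 5472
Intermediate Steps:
m = -144
m*(3 - 41) = -144*(3 - 41) = -144*(-38) = 5472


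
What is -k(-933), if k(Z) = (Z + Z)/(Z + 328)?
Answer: -1866/605 ≈ -3.0843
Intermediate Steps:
k(Z) = 2*Z/(328 + Z) (k(Z) = (2*Z)/(328 + Z) = 2*Z/(328 + Z))
-k(-933) = -2*(-933)/(328 - 933) = -2*(-933)/(-605) = -2*(-933)*(-1)/605 = -1*1866/605 = -1866/605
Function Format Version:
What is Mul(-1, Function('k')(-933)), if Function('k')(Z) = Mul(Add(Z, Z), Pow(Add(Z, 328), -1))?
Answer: Rational(-1866, 605) ≈ -3.0843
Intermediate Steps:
Function('k')(Z) = Mul(2, Z, Pow(Add(328, Z), -1)) (Function('k')(Z) = Mul(Mul(2, Z), Pow(Add(328, Z), -1)) = Mul(2, Z, Pow(Add(328, Z), -1)))
Mul(-1, Function('k')(-933)) = Mul(-1, Mul(2, -933, Pow(Add(328, -933), -1))) = Mul(-1, Mul(2, -933, Pow(-605, -1))) = Mul(-1, Mul(2, -933, Rational(-1, 605))) = Mul(-1, Rational(1866, 605)) = Rational(-1866, 605)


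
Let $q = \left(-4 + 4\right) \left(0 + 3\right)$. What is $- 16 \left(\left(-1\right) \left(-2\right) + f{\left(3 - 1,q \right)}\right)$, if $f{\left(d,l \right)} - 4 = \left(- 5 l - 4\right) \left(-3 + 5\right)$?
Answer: $32$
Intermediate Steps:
$q = 0$ ($q = 0 \cdot 3 = 0$)
$f{\left(d,l \right)} = -4 - 10 l$ ($f{\left(d,l \right)} = 4 + \left(- 5 l - 4\right) \left(-3 + 5\right) = 4 + \left(-4 - 5 l\right) 2 = 4 - \left(8 + 10 l\right) = -4 - 10 l$)
$- 16 \left(\left(-1\right) \left(-2\right) + f{\left(3 - 1,q \right)}\right) = - 16 \left(\left(-1\right) \left(-2\right) - 4\right) = - 16 \left(2 + \left(-4 + 0\right)\right) = - 16 \left(2 - 4\right) = \left(-16\right) \left(-2\right) = 32$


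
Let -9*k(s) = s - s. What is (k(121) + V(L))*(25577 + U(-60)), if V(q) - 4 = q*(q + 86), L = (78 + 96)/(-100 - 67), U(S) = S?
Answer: -60147549652/27889 ≈ -2.1567e+6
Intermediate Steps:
k(s) = 0 (k(s) = -(s - s)/9 = -⅑*0 = 0)
L = -174/167 (L = 174/(-167) = 174*(-1/167) = -174/167 ≈ -1.0419)
V(q) = 4 + q*(86 + q) (V(q) = 4 + q*(q + 86) = 4 + q*(86 + q))
(k(121) + V(L))*(25577 + U(-60)) = (0 + (4 + (-174/167)² + 86*(-174/167)))*(25577 - 60) = (0 + (4 + 30276/27889 - 14964/167))*25517 = (0 - 2357156/27889)*25517 = -2357156/27889*25517 = -60147549652/27889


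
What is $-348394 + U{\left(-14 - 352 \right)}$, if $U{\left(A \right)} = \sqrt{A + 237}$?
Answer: $-348394 + i \sqrt{129} \approx -3.4839 \cdot 10^{5} + 11.358 i$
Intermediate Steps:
$U{\left(A \right)} = \sqrt{237 + A}$
$-348394 + U{\left(-14 - 352 \right)} = -348394 + \sqrt{237 - 366} = -348394 + \sqrt{-129} = -348394 + i \sqrt{129}$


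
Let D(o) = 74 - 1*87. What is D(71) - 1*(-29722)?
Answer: 29709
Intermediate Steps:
D(o) = -13 (D(o) = 74 - 87 = -13)
D(71) - 1*(-29722) = -13 - 1*(-29722) = -13 + 29722 = 29709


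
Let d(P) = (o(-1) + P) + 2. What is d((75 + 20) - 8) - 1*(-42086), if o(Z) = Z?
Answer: 42174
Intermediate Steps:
d(P) = 1 + P (d(P) = (-1 + P) + 2 = 1 + P)
d((75 + 20) - 8) - 1*(-42086) = (1 + ((75 + 20) - 8)) - 1*(-42086) = (1 + (95 - 8)) + 42086 = (1 + 87) + 42086 = 88 + 42086 = 42174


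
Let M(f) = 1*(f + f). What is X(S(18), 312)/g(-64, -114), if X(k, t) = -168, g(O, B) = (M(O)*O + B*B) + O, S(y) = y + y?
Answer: -42/5281 ≈ -0.0079530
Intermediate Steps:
M(f) = 2*f (M(f) = 1*(2*f) = 2*f)
S(y) = 2*y
g(O, B) = O + B**2 + 2*O**2 (g(O, B) = ((2*O)*O + B*B) + O = (2*O**2 + B**2) + O = (B**2 + 2*O**2) + O = O + B**2 + 2*O**2)
X(S(18), 312)/g(-64, -114) = -168/(-64 + (-114)**2 + 2*(-64)**2) = -168/(-64 + 12996 + 2*4096) = -168/(-64 + 12996 + 8192) = -168/21124 = -168*1/21124 = -42/5281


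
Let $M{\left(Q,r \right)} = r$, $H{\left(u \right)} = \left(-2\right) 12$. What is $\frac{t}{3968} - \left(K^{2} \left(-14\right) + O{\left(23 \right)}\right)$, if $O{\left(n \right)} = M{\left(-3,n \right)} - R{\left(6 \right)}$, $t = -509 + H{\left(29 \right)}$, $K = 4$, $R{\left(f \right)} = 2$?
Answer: $\frac{804971}{3968} \approx 202.87$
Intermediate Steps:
$H{\left(u \right)} = -24$
$t = -533$ ($t = -509 - 24 = -533$)
$O{\left(n \right)} = -2 + n$ ($O{\left(n \right)} = n - 2 = -2 + n$)
$\frac{t}{3968} - \left(K^{2} \left(-14\right) + O{\left(23 \right)}\right) = - \frac{533}{3968} - \left(4^{2} \left(-14\right) + \left(-2 + 23\right)\right) = \left(-533\right) \frac{1}{3968} - \left(16 \left(-14\right) + 21\right) = - \frac{533}{3968} - \left(-224 + 21\right) = - \frac{533}{3968} - -203 = - \frac{533}{3968} + 203 = \frac{804971}{3968}$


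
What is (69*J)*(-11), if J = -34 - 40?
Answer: 56166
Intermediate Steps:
J = -74
(69*J)*(-11) = (69*(-74))*(-11) = -5106*(-11) = 56166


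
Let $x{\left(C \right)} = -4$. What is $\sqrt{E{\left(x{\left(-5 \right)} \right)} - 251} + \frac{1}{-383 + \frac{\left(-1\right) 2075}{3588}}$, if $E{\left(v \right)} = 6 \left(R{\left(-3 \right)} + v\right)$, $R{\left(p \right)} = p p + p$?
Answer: $- \frac{3588}{1376279} + i \sqrt{239} \approx -0.002607 + 15.46 i$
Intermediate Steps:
$R{\left(p \right)} = p + p^{2}$ ($R{\left(p \right)} = p^{2} + p = p + p^{2}$)
$E{\left(v \right)} = 36 + 6 v$ ($E{\left(v \right)} = 6 \left(- 3 \left(1 - 3\right) + v\right) = 6 \left(\left(-3\right) \left(-2\right) + v\right) = 6 \left(6 + v\right) = 36 + 6 v$)
$\sqrt{E{\left(x{\left(-5 \right)} \right)} - 251} + \frac{1}{-383 + \frac{\left(-1\right) 2075}{3588}} = \sqrt{\left(36 + 6 \left(-4\right)\right) - 251} + \frac{1}{-383 + \frac{\left(-1\right) 2075}{3588}} = \sqrt{\left(36 - 24\right) - 251} + \frac{1}{-383 - \frac{2075}{3588}} = \sqrt{12 - 251} + \frac{1}{-383 - \frac{2075}{3588}} = \sqrt{-239} + \frac{1}{- \frac{1376279}{3588}} = i \sqrt{239} - \frac{3588}{1376279} = - \frac{3588}{1376279} + i \sqrt{239}$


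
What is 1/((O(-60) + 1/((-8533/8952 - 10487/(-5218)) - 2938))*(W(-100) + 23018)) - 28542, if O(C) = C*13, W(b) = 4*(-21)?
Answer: -35022628302307668915233/1227055858112223192 ≈ -28542.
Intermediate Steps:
W(b) = -84
O(C) = 13*C
1/((O(-60) + 1/((-8533/8952 - 10487/(-5218)) - 2938))*(W(-100) + 23018)) - 28542 = 1/((13*(-60) + 1/((-8533/8952 - 10487/(-5218)) - 2938))*(-84 + 23018)) - 28542 = 1/((-780 + 1/((-8533*1/8952 - 10487*(-1/5218)) - 2938))*22934) - 28542 = 1/((-780 + 1/((-8533/8952 + 10487/5218) - 2938))*22934) - 28542 = 1/((-780 + 1/(24677215/23355768 - 2938))*22934) - 28542 = 1/((-780 + 1/(-68594569169/23355768))*22934) - 28542 = 1/((-780 - 23355768/68594569169)*22934) - 28542 = 1/(-53503787307588/68594569169*22934) - 28542 = 1/(-1227055858112223192/68594569169) - 28542 = -68594569169/1227055858112223192 - 28542 = -35022628302307668915233/1227055858112223192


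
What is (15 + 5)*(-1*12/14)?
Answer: -120/7 ≈ -17.143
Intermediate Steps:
(15 + 5)*(-1*12/14) = 20*(-12*1/14) = 20*(-6/7) = -120/7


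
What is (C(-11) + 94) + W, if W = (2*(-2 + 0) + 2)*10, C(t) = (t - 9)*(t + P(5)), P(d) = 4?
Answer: 214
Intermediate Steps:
C(t) = (-9 + t)*(4 + t) (C(t) = (t - 9)*(t + 4) = (-9 + t)*(4 + t))
W = -20 (W = (2*(-2) + 2)*10 = (-4 + 2)*10 = -2*10 = -20)
(C(-11) + 94) + W = ((-36 + (-11)**2 - 5*(-11)) + 94) - 20 = ((-36 + 121 + 55) + 94) - 20 = (140 + 94) - 20 = 234 - 20 = 214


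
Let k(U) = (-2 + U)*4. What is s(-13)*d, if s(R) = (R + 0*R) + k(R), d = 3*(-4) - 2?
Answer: 1022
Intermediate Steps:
k(U) = -8 + 4*U
d = -14 (d = -12 - 2 = -14)
s(R) = -8 + 5*R (s(R) = (R + 0*R) + (-8 + 4*R) = (R + 0) + (-8 + 4*R) = R + (-8 + 4*R) = -8 + 5*R)
s(-13)*d = (-8 + 5*(-13))*(-14) = (-8 - 65)*(-14) = -73*(-14) = 1022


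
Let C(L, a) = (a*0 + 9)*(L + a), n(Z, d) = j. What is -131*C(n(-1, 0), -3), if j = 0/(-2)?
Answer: 3537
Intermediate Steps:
j = 0 (j = 0*(-½) = 0)
n(Z, d) = 0
C(L, a) = 9*L + 9*a (C(L, a) = (0 + 9)*(L + a) = 9*(L + a) = 9*L + 9*a)
-131*C(n(-1, 0), -3) = -131*(9*0 + 9*(-3)) = -131*(0 - 27) = -131*(-27) = 3537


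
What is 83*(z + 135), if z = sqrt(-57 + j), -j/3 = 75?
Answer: 11205 + 83*I*sqrt(282) ≈ 11205.0 + 1393.8*I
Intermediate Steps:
j = -225 (j = -3*75 = -225)
z = I*sqrt(282) (z = sqrt(-57 - 225) = sqrt(-282) = I*sqrt(282) ≈ 16.793*I)
83*(z + 135) = 83*(I*sqrt(282) + 135) = 83*(135 + I*sqrt(282)) = 11205 + 83*I*sqrt(282)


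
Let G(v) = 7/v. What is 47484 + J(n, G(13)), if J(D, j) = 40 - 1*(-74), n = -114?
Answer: 47598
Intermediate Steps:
J(D, j) = 114 (J(D, j) = 40 + 74 = 114)
47484 + J(n, G(13)) = 47484 + 114 = 47598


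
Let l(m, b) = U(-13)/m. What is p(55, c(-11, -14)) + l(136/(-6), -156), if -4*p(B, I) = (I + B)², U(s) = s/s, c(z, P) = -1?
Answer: -49575/68 ≈ -729.04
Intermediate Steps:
U(s) = 1
p(B, I) = -(B + I)²/4 (p(B, I) = -(I + B)²/4 = -(B + I)²/4)
l(m, b) = 1/m
p(55, c(-11, -14)) + l(136/(-6), -156) = -(55 - 1)²/4 + 1/(136/(-6)) = -¼*54² + 1/(136*(-⅙)) = -¼*2916 + 1/(-68/3) = -729 - 3/68 = -49575/68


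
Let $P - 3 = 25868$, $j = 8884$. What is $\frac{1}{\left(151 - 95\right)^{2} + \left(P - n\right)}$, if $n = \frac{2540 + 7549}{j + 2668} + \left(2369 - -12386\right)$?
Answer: $\frac{608}{8664685} \approx 7.017 \cdot 10^{-5}$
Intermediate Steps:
$P = 25871$ ($P = 3 + 25868 = 25871$)
$n = \frac{8971571}{608}$ ($n = \frac{2540 + 7549}{8884 + 2668} + \left(2369 - -12386\right) = \frac{10089}{11552} + \left(2369 + 12386\right) = 10089 \cdot \frac{1}{11552} + 14755 = \frac{531}{608} + 14755 = \frac{8971571}{608} \approx 14756.0$)
$\frac{1}{\left(151 - 95\right)^{2} + \left(P - n\right)} = \frac{1}{\left(151 - 95\right)^{2} + \left(25871 - \frac{8971571}{608}\right)} = \frac{1}{56^{2} + \left(25871 - \frac{8971571}{608}\right)} = \frac{1}{3136 + \frac{6757997}{608}} = \frac{1}{\frac{8664685}{608}} = \frac{608}{8664685}$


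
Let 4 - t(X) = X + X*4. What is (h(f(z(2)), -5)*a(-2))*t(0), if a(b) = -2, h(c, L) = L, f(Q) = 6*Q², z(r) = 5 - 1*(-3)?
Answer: 40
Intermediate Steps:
z(r) = 8 (z(r) = 5 + 3 = 8)
t(X) = 4 - 5*X (t(X) = 4 - (X + X*4) = 4 - (X + 4*X) = 4 - 5*X)
(h(f(z(2)), -5)*a(-2))*t(0) = (-5*(-2))*(4 - 5*0) = 10*(4 + 0) = 10*4 = 40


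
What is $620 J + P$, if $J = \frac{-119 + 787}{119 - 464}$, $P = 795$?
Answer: $- \frac{27977}{69} \approx -405.46$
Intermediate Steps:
$J = - \frac{668}{345}$ ($J = \frac{668}{-345} = 668 \left(- \frac{1}{345}\right) = - \frac{668}{345} \approx -1.9362$)
$620 J + P = 620 \left(- \frac{668}{345}\right) + 795 = - \frac{82832}{69} + 795 = - \frac{27977}{69}$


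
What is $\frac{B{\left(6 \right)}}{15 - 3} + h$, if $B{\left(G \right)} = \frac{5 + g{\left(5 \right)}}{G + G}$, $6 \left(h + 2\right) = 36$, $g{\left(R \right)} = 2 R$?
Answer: $\frac{197}{48} \approx 4.1042$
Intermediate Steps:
$h = 4$ ($h = -2 + \frac{1}{6} \cdot 36 = -2 + 6 = 4$)
$B{\left(G \right)} = \frac{15}{2 G}$ ($B{\left(G \right)} = \frac{5 + 2 \cdot 5}{G + G} = \frac{5 + 10}{2 G} = 15 \frac{1}{2 G} = \frac{15}{2 G}$)
$\frac{B{\left(6 \right)}}{15 - 3} + h = \frac{\frac{15}{2} \cdot \frac{1}{6}}{15 - 3} + 4 = \frac{\frac{15}{2} \cdot \frac{1}{6}}{12} + 4 = \frac{1}{12} \cdot \frac{5}{4} + 4 = \frac{5}{48} + 4 = \frac{197}{48}$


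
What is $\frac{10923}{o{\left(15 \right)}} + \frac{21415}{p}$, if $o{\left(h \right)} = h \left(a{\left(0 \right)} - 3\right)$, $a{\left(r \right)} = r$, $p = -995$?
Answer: $- \frac{788804}{2985} \approx -264.26$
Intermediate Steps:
$o{\left(h \right)} = - 3 h$ ($o{\left(h \right)} = h \left(0 - 3\right) = h \left(-3\right) = - 3 h$)
$\frac{10923}{o{\left(15 \right)}} + \frac{21415}{p} = \frac{10923}{\left(-3\right) 15} + \frac{21415}{-995} = \frac{10923}{-45} + 21415 \left(- \frac{1}{995}\right) = 10923 \left(- \frac{1}{45}\right) - \frac{4283}{199} = - \frac{3641}{15} - \frac{4283}{199} = - \frac{788804}{2985}$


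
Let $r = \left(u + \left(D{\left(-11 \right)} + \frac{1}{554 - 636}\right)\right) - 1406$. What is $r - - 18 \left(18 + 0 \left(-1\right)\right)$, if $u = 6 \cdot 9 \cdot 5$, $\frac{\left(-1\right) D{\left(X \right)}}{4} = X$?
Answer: $- \frac{62977}{82} \approx -768.01$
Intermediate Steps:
$D{\left(X \right)} = - 4 X$
$u = 270$ ($u = 54 \cdot 5 = 270$)
$r = - \frac{89545}{82}$ ($r = \left(270 + \left(\left(-4\right) \left(-11\right) + \frac{1}{554 - 636}\right)\right) - 1406 = \left(270 + \left(44 + \frac{1}{-82}\right)\right) - 1406 = \left(270 + \left(44 - \frac{1}{82}\right)\right) - 1406 = \left(270 + \frac{3607}{82}\right) - 1406 = \frac{25747}{82} - 1406 = - \frac{89545}{82} \approx -1092.0$)
$r - - 18 \left(18 + 0 \left(-1\right)\right) = - \frac{89545}{82} - - 18 \left(18 + 0 \left(-1\right)\right) = - \frac{89545}{82} - - 18 \left(18 + 0\right) = - \frac{89545}{82} - \left(-18\right) 18 = - \frac{89545}{82} - -324 = - \frac{89545}{82} + 324 = - \frac{62977}{82}$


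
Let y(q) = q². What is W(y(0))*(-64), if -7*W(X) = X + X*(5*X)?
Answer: 0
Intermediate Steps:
W(X) = -5*X²/7 - X/7 (W(X) = -(X + X*(5*X))/7 = -(X + 5*X²)/7 = -5*X²/7 - X/7)
W(y(0))*(-64) = -⅐*0²*(1 + 5*0²)*(-64) = -⅐*0*(1 + 5*0)*(-64) = -⅐*0*(1 + 0)*(-64) = -⅐*0*1*(-64) = 0*(-64) = 0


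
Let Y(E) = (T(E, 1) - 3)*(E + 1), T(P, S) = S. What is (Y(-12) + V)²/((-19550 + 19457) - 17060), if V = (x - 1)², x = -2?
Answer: -961/17153 ≈ -0.056025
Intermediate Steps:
V = 9 (V = (-2 - 1)² = (-3)² = 9)
Y(E) = -2 - 2*E (Y(E) = (1 - 3)*(E + 1) = -2*(1 + E) = -2 - 2*E)
(Y(-12) + V)²/((-19550 + 19457) - 17060) = ((-2 - 2*(-12)) + 9)²/((-19550 + 19457) - 17060) = ((-2 + 24) + 9)²/(-93 - 17060) = (22 + 9)²/(-17153) = 31²*(-1/17153) = 961*(-1/17153) = -961/17153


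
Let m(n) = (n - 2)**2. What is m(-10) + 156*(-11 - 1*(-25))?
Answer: 2328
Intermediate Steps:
m(n) = (-2 + n)**2
m(-10) + 156*(-11 - 1*(-25)) = (-2 - 10)**2 + 156*(-11 - 1*(-25)) = (-12)**2 + 156*(-11 + 25) = 144 + 156*14 = 144 + 2184 = 2328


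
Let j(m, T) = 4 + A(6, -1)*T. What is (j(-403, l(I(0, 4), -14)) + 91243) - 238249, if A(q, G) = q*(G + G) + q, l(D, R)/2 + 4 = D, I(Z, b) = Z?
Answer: -146954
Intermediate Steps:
l(D, R) = -8 + 2*D
A(q, G) = q + 2*G*q (A(q, G) = q*(2*G) + q = 2*G*q + q = q + 2*G*q)
j(m, T) = 4 - 6*T (j(m, T) = 4 + (6*(1 + 2*(-1)))*T = 4 + (6*(1 - 2))*T = 4 + (6*(-1))*T = 4 - 6*T)
(j(-403, l(I(0, 4), -14)) + 91243) - 238249 = ((4 - 6*(-8 + 2*0)) + 91243) - 238249 = ((4 - 6*(-8 + 0)) + 91243) - 238249 = ((4 - 6*(-8)) + 91243) - 238249 = ((4 + 48) + 91243) - 238249 = (52 + 91243) - 238249 = 91295 - 238249 = -146954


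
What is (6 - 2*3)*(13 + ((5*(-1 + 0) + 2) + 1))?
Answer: 0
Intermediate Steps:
(6 - 2*3)*(13 + ((5*(-1 + 0) + 2) + 1)) = (6 - 6)*(13 + ((5*(-1) + 2) + 1)) = 0*(13 + ((-5 + 2) + 1)) = 0*(13 + (-3 + 1)) = 0*(13 - 2) = 0*11 = 0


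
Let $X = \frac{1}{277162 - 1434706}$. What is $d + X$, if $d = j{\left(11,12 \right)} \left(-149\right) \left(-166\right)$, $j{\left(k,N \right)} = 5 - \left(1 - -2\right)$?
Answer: $\frac{57261386591}{1157544} \approx 49468.0$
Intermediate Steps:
$j{\left(k,N \right)} = 2$ ($j{\left(k,N \right)} = 5 - \left(1 + 2\right) = 5 - 3 = 2$)
$X = - \frac{1}{1157544}$ ($X = \frac{1}{-1157544} = - \frac{1}{1157544} \approx -8.639 \cdot 10^{-7}$)
$d = 49468$ ($d = 2 \left(-149\right) \left(-166\right) = \left(-298\right) \left(-166\right) = 49468$)
$d + X = 49468 - \frac{1}{1157544} = \frac{57261386591}{1157544}$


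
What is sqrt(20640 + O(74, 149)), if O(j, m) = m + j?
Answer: sqrt(20863) ≈ 144.44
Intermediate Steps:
O(j, m) = j + m
sqrt(20640 + O(74, 149)) = sqrt(20640 + (74 + 149)) = sqrt(20640 + 223) = sqrt(20863)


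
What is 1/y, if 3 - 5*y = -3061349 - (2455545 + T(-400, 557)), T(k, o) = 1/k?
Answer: 2000/2206758799 ≈ 9.0631e-7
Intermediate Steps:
y = 2206758799/2000 (y = ⅗ - (-3061349 - (2455545 + 1/(-400)))/5 = ⅗ - (-3061349 - (2455545 - 1/400))/5 = ⅗ - (-3061349 - 1*982217999/400)/5 = ⅗ - (-3061349 - 982217999/400)/5 = ⅗ - ⅕*(-2206757599/400) = ⅗ + 2206757599/2000 = 2206758799/2000 ≈ 1.1034e+6)
1/y = 1/(2206758799/2000) = 2000/2206758799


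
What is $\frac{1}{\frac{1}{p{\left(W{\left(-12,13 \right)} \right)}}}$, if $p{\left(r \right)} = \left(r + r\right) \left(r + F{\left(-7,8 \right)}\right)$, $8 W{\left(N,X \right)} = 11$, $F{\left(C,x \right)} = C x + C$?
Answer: $- \frac{5423}{32} \approx -169.47$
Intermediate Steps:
$F{\left(C,x \right)} = C + C x$
$W{\left(N,X \right)} = \frac{11}{8}$ ($W{\left(N,X \right)} = \frac{1}{8} \cdot 11 = \frac{11}{8}$)
$p{\left(r \right)} = 2 r \left(-63 + r\right)$ ($p{\left(r \right)} = \left(r + r\right) \left(r - 7 \left(1 + 8\right)\right) = 2 r \left(r - 63\right) = 2 r \left(-63 + r\right)$)
$\frac{1}{\frac{1}{p{\left(W{\left(-12,13 \right)} \right)}}} = \frac{1}{\frac{1}{2 \cdot \frac{11}{8} \left(-63 + \frac{11}{8}\right)}} = \frac{1}{\frac{1}{2 \cdot \frac{11}{8} \left(- \frac{493}{8}\right)}} = \frac{1}{\frac{1}{- \frac{5423}{32}}} = \frac{1}{- \frac{32}{5423}} = - \frac{5423}{32}$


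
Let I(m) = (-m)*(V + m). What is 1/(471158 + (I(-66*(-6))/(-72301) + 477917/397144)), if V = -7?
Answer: 2610355304/1229898487188155 ≈ 2.1224e-6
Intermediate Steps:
I(m) = -m*(-7 + m) (I(m) = (-m)*(-7 + m) = -m*(-7 + m))
1/(471158 + (I(-66*(-6))/(-72301) + 477917/397144)) = 1/(471158 + (((-66*(-6))*(7 - (-66)*(-6)))/(-72301) + 477917/397144)) = 1/(471158 + ((396*(7 - 1*396))*(-1/72301) + 477917*(1/397144))) = 1/(471158 + ((396*(7 - 396))*(-1/72301) + 43447/36104)) = 1/(471158 + ((396*(-389))*(-1/72301) + 43447/36104)) = 1/(471158 + (-154044*(-1/72301) + 43447/36104)) = 1/(471158 + (154044/72301 + 43447/36104)) = 1/(471158 + 8702866123/2610355304) = 1/(1229898487188155/2610355304) = 2610355304/1229898487188155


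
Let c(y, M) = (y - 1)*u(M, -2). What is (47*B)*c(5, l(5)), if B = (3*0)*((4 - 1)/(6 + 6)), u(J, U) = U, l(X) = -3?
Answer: 0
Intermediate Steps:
B = 0 (B = 0*(3/12) = 0*(3*(1/12)) = 0*(¼) = 0)
c(y, M) = 2 - 2*y (c(y, M) = (y - 1)*(-2) = (-1 + y)*(-2) = 2 - 2*y)
(47*B)*c(5, l(5)) = (47*0)*(2 - 2*5) = 0*(2 - 10) = 0*(-8) = 0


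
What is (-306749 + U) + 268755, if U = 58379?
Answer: 20385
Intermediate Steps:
(-306749 + U) + 268755 = (-306749 + 58379) + 268755 = -248370 + 268755 = 20385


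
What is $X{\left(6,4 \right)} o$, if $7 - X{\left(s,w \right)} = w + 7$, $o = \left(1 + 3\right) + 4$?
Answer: $-32$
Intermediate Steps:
$o = 8$ ($o = 4 + 4 = 8$)
$X{\left(s,w \right)} = - w$ ($X{\left(s,w \right)} = 7 - \left(w + 7\right) = 7 - \left(7 + w\right) = - w$)
$X{\left(6,4 \right)} o = \left(-1\right) 4 \cdot 8 = \left(-4\right) 8 = -32$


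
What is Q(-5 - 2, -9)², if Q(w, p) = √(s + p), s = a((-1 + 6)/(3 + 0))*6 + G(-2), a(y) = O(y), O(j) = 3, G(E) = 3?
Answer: 12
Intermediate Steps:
a(y) = 3
s = 21 (s = 3*6 + 3 = 18 + 3 = 21)
Q(w, p) = √(21 + p)
Q(-5 - 2, -9)² = (√(21 - 9))² = (√12)² = (2*√3)² = 12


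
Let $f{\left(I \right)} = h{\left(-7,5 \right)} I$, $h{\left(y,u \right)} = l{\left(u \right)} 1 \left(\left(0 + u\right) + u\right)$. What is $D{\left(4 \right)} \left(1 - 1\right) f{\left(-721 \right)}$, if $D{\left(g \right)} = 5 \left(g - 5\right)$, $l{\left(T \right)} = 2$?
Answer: $0$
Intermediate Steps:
$D{\left(g \right)} = -25 + 5 g$ ($D{\left(g \right)} = 5 \left(-5 + g\right) = -25 + 5 g$)
$h{\left(y,u \right)} = 4 u$ ($h{\left(y,u \right)} = 2 \cdot 1 \left(\left(0 + u\right) + u\right) = 2 \left(u + u\right) = 2 \cdot 2 u = 4 u$)
$f{\left(I \right)} = 20 I$ ($f{\left(I \right)} = 4 \cdot 5 I = 20 I$)
$D{\left(4 \right)} \left(1 - 1\right) f{\left(-721 \right)} = \left(-25 + 5 \cdot 4\right) \left(1 - 1\right) 20 \left(-721\right) = \left(-25 + 20\right) 0 \left(-14420\right) = \left(-5\right) 0 \left(-14420\right) = 0 \left(-14420\right) = 0$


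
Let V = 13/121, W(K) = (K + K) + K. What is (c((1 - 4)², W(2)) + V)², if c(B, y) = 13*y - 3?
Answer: 82591744/14641 ≈ 5641.1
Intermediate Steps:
W(K) = 3*K (W(K) = 2*K + K = 3*K)
c(B, y) = -3 + 13*y
V = 13/121 (V = 13*(1/121) = 13/121 ≈ 0.10744)
(c((1 - 4)², W(2)) + V)² = ((-3 + 13*(3*2)) + 13/121)² = ((-3 + 13*6) + 13/121)² = ((-3 + 78) + 13/121)² = (75 + 13/121)² = (9088/121)² = 82591744/14641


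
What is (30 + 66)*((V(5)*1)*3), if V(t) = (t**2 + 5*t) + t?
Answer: 15840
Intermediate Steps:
V(t) = t**2 + 6*t
(30 + 66)*((V(5)*1)*3) = (30 + 66)*(((5*(6 + 5))*1)*3) = 96*(((5*11)*1)*3) = 96*((55*1)*3) = 96*(55*3) = 96*165 = 15840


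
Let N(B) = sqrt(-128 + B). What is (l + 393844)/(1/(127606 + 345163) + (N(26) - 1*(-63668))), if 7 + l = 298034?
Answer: 9845648303088010977707/906025475782565087071 - 154640452075782431*I*sqrt(102)/906025475782565087071 ≈ 10.867 - 0.0017238*I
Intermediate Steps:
l = 298027 (l = -7 + 298034 = 298027)
(l + 393844)/(1/(127606 + 345163) + (N(26) - 1*(-63668))) = (298027 + 393844)/(1/(127606 + 345163) + (sqrt(-128 + 26) - 1*(-63668))) = 691871/(1/472769 + (sqrt(-102) + 63668)) = 691871/(1/472769 + (I*sqrt(102) + 63668)) = 691871/(1/472769 + (63668 + I*sqrt(102))) = 691871/(30100256693/472769 + I*sqrt(102))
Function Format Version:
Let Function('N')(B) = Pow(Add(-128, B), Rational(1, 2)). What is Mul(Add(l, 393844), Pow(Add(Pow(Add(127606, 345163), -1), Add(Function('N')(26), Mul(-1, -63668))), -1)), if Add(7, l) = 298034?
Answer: Add(Rational(9845648303088010977707, 906025475782565087071), Mul(Rational(-154640452075782431, 906025475782565087071), I, Pow(102, Rational(1, 2)))) ≈ Add(10.867, Mul(-0.0017238, I))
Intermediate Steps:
l = 298027 (l = Add(-7, 298034) = 298027)
Mul(Add(l, 393844), Pow(Add(Pow(Add(127606, 345163), -1), Add(Function('N')(26), Mul(-1, -63668))), -1)) = Mul(Add(298027, 393844), Pow(Add(Pow(Add(127606, 345163), -1), Add(Pow(Add(-128, 26), Rational(1, 2)), Mul(-1, -63668))), -1)) = Mul(691871, Pow(Add(Pow(472769, -1), Add(Pow(-102, Rational(1, 2)), 63668)), -1)) = Mul(691871, Pow(Add(Rational(1, 472769), Add(Mul(I, Pow(102, Rational(1, 2))), 63668)), -1)) = Mul(691871, Pow(Add(Rational(1, 472769), Add(63668, Mul(I, Pow(102, Rational(1, 2))))), -1)) = Mul(691871, Pow(Add(Rational(30100256693, 472769), Mul(I, Pow(102, Rational(1, 2)))), -1))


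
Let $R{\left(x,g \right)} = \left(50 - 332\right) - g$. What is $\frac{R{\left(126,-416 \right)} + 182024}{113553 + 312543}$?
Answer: $\frac{91079}{213048} \approx 0.4275$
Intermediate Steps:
$R{\left(x,g \right)} = -282 - g$
$\frac{R{\left(126,-416 \right)} + 182024}{113553 + 312543} = \frac{\left(-282 - -416\right) + 182024}{113553 + 312543} = \frac{\left(-282 + 416\right) + 182024}{426096} = \left(134 + 182024\right) \frac{1}{426096} = 182158 \cdot \frac{1}{426096} = \frac{91079}{213048}$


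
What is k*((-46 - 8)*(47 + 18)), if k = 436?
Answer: -1530360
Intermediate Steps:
k*((-46 - 8)*(47 + 18)) = 436*((-46 - 8)*(47 + 18)) = 436*(-54*65) = 436*(-3510) = -1530360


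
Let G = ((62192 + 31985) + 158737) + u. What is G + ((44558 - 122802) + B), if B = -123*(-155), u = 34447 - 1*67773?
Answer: 160409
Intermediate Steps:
u = -33326 (u = 34447 - 67773 = -33326)
B = 19065
G = 219588 (G = ((62192 + 31985) + 158737) - 33326 = (94177 + 158737) - 33326 = 252914 - 33326 = 219588)
G + ((44558 - 122802) + B) = 219588 + ((44558 - 122802) + 19065) = 219588 + (-78244 + 19065) = 219588 - 59179 = 160409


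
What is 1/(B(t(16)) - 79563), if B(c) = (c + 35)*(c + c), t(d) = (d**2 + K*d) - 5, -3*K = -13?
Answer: 9/1332785 ≈ 6.7528e-6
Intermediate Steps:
K = 13/3 (K = -1/3*(-13) = 13/3 ≈ 4.3333)
t(d) = -5 + d**2 + 13*d/3 (t(d) = (d**2 + 13*d/3) - 5 = -5 + d**2 + 13*d/3)
B(c) = 2*c*(35 + c) (B(c) = (35 + c)*(2*c) = 2*c*(35 + c))
1/(B(t(16)) - 79563) = 1/(2*(-5 + 16**2 + (13/3)*16)*(35 + (-5 + 16**2 + (13/3)*16)) - 79563) = 1/(2*(-5 + 256 + 208/3)*(35 + (-5 + 256 + 208/3)) - 79563) = 1/(2*(961/3)*(35 + 961/3) - 79563) = 1/(2*(961/3)*(1066/3) - 79563) = 1/(2048852/9 - 79563) = 1/(1332785/9) = 9/1332785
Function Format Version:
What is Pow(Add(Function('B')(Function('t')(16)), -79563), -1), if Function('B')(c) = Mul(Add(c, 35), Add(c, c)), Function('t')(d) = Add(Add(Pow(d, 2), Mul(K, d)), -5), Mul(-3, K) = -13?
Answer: Rational(9, 1332785) ≈ 6.7528e-6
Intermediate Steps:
K = Rational(13, 3) (K = Mul(Rational(-1, 3), -13) = Rational(13, 3) ≈ 4.3333)
Function('t')(d) = Add(-5, Pow(d, 2), Mul(Rational(13, 3), d)) (Function('t')(d) = Add(Add(Pow(d, 2), Mul(Rational(13, 3), d)), -5) = Add(-5, Pow(d, 2), Mul(Rational(13, 3), d)))
Function('B')(c) = Mul(2, c, Add(35, c)) (Function('B')(c) = Mul(Add(35, c), Mul(2, c)) = Mul(2, c, Add(35, c)))
Pow(Add(Function('B')(Function('t')(16)), -79563), -1) = Pow(Add(Mul(2, Add(-5, Pow(16, 2), Mul(Rational(13, 3), 16)), Add(35, Add(-5, Pow(16, 2), Mul(Rational(13, 3), 16)))), -79563), -1) = Pow(Add(Mul(2, Add(-5, 256, Rational(208, 3)), Add(35, Add(-5, 256, Rational(208, 3)))), -79563), -1) = Pow(Add(Mul(2, Rational(961, 3), Add(35, Rational(961, 3))), -79563), -1) = Pow(Add(Mul(2, Rational(961, 3), Rational(1066, 3)), -79563), -1) = Pow(Add(Rational(2048852, 9), -79563), -1) = Pow(Rational(1332785, 9), -1) = Rational(9, 1332785)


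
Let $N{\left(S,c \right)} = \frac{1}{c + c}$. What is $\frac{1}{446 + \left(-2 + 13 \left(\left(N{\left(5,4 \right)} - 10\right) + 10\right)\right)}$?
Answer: $\frac{8}{3565} \approx 0.002244$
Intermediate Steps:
$N{\left(S,c \right)} = \frac{1}{2 c}$
$\frac{1}{446 + \left(-2 + 13 \left(\left(N{\left(5,4 \right)} - 10\right) + 10\right)\right)} = \frac{1}{446 - \left(2 - 13 \left(\left(\frac{1}{2 \cdot 4} - 10\right) + 10\right)\right)} = \frac{1}{446 - \left(2 - 13 \left(\left(\frac{1}{2} \cdot \frac{1}{4} - 10\right) + 10\right)\right)} = \frac{1}{446 - \left(2 - 13 \left(\left(\frac{1}{8} - 10\right) + 10\right)\right)} = \frac{1}{446 - \left(2 - 13 \left(- \frac{79}{8} + 10\right)\right)} = \frac{1}{446 + \left(-2 + 13 \cdot \frac{1}{8}\right)} = \frac{1}{446 + \left(-2 + \frac{13}{8}\right)} = \frac{1}{446 - \frac{3}{8}} = \frac{1}{\frac{3565}{8}} = \frac{8}{3565}$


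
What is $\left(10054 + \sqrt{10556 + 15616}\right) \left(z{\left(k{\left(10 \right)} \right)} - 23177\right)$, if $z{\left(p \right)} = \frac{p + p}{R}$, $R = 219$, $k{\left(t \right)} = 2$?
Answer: $- \frac{51031680986}{219} - \frac{10151518 \sqrt{727}}{73} \approx -2.3677 \cdot 10^{8}$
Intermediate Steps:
$z{\left(p \right)} = \frac{2 p}{219}$ ($z{\left(p \right)} = \frac{p + p}{219} = 2 p \frac{1}{219} = \frac{2 p}{219}$)
$\left(10054 + \sqrt{10556 + 15616}\right) \left(z{\left(k{\left(10 \right)} \right)} - 23177\right) = \left(10054 + \sqrt{10556 + 15616}\right) \left(\frac{2}{219} \cdot 2 - 23177\right) = \left(10054 + \sqrt{26172}\right) \left(\frac{4}{219} - 23177\right) = \left(10054 + 6 \sqrt{727}\right) \left(- \frac{5075759}{219}\right) = - \frac{51031680986}{219} - \frac{10151518 \sqrt{727}}{73}$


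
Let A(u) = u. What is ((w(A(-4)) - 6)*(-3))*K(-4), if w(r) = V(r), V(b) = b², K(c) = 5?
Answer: -150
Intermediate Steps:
w(r) = r²
((w(A(-4)) - 6)*(-3))*K(-4) = (((-4)² - 6)*(-3))*5 = ((16 - 6)*(-3))*5 = (10*(-3))*5 = -30*5 = -150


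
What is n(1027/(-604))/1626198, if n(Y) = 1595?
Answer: 1595/1626198 ≈ 0.00098081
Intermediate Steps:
n(1027/(-604))/1626198 = 1595/1626198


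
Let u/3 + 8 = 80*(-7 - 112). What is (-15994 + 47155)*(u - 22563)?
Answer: -1593791667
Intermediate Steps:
u = -28584 (u = -24 + 3*(80*(-7 - 112)) = -24 + 3*(80*(-119)) = -24 + 3*(-9520) = -24 - 28560 = -28584)
(-15994 + 47155)*(u - 22563) = (-15994 + 47155)*(-28584 - 22563) = 31161*(-51147) = -1593791667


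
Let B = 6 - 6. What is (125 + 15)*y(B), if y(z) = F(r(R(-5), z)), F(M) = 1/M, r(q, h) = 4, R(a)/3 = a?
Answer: 35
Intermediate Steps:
R(a) = 3*a
B = 0
y(z) = ¼ (y(z) = 1/4 = ¼)
(125 + 15)*y(B) = (125 + 15)*(¼) = 140*(¼) = 35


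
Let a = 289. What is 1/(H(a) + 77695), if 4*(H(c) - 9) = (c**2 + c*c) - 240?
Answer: 2/238809 ≈ 8.3749e-6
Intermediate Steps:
H(c) = -51 + c**2/2 (H(c) = 9 + ((c**2 + c*c) - 240)/4 = 9 + ((c**2 + c**2) - 240)/4 = 9 + (2*c**2 - 240)/4 = 9 + (-240 + 2*c**2)/4 = 9 + (-60 + c**2/2) = -51 + c**2/2)
1/(H(a) + 77695) = 1/((-51 + (1/2)*289**2) + 77695) = 1/((-51 + (1/2)*83521) + 77695) = 1/((-51 + 83521/2) + 77695) = 1/(83419/2 + 77695) = 1/(238809/2) = 2/238809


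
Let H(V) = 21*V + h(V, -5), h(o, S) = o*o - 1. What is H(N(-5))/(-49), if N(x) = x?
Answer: 81/49 ≈ 1.6531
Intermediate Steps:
h(o, S) = -1 + o² (h(o, S) = o² - 1 = -1 + o²)
H(V) = -1 + V² + 21*V (H(V) = 21*V + (-1 + V²) = -1 + V² + 21*V)
H(N(-5))/(-49) = (-1 + (-5)² + 21*(-5))/(-49) = (-1 + 25 - 105)*(-1/49) = -81*(-1/49) = 81/49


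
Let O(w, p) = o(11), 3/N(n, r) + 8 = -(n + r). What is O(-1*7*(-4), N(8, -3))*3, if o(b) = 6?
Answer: 18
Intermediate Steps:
N(n, r) = 3/(-8 - n - r) (N(n, r) = 3/(-8 - (n + r)) = 3/(-8 + (-n - r)) = 3/(-8 - n - r))
O(w, p) = 6
O(-1*7*(-4), N(8, -3))*3 = 6*3 = 18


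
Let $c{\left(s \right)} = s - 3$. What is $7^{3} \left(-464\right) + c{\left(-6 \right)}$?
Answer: $-159161$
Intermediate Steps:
$c{\left(s \right)} = -3 + s$ ($c{\left(s \right)} = s - 3 = -3 + s$)
$7^{3} \left(-464\right) + c{\left(-6 \right)} = 7^{3} \left(-464\right) - 9 = 343 \left(-464\right) - 9 = -159152 - 9 = -159161$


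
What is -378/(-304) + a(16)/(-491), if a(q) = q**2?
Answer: 53887/74632 ≈ 0.72204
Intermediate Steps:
-378/(-304) + a(16)/(-491) = -378/(-304) + 16**2/(-491) = -378*(-1/304) + 256*(-1/491) = 189/152 - 256/491 = 53887/74632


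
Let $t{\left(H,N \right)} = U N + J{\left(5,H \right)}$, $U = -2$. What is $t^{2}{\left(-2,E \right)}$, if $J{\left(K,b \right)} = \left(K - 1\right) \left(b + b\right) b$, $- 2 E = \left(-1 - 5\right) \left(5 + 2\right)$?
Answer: $100$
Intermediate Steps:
$E = 21$ ($E = - \frac{\left(-1 - 5\right) \left(5 + 2\right)}{2} = - \frac{\left(-6\right) 7}{2} = \left(- \frac{1}{2}\right) \left(-42\right) = 21$)
$J{\left(K,b \right)} = 2 b^{2} \left(-1 + K\right)$ ($J{\left(K,b \right)} = \left(-1 + K\right) 2 b b = 2 b \left(-1 + K\right) b = 2 b^{2} \left(-1 + K\right)$)
$t{\left(H,N \right)} = - 2 N + 8 H^{2}$ ($t{\left(H,N \right)} = - 2 N + 2 H^{2} \left(-1 + 5\right) = - 2 N + 2 H^{2} \cdot 4 = - 2 N + 8 H^{2}$)
$t^{2}{\left(-2,E \right)} = \left(\left(-2\right) 21 + 8 \left(-2\right)^{2}\right)^{2} = \left(-42 + 8 \cdot 4\right)^{2} = \left(-42 + 32\right)^{2} = \left(-10\right)^{2} = 100$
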